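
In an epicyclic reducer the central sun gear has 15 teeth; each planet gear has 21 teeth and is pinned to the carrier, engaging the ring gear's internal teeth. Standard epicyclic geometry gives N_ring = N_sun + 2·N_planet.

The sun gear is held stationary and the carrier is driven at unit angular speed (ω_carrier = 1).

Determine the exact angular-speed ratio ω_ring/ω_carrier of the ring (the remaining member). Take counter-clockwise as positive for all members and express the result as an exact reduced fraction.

24/19

N_ring = 15 + 2·21 = 57
15(ω_s−ω_c) = −57(ω_r−ω_c),  ω_s=0, ω_c=1
ω_r = 1 − (15/57)(0−1) = 24/19
ω_r/ω_c = 24/19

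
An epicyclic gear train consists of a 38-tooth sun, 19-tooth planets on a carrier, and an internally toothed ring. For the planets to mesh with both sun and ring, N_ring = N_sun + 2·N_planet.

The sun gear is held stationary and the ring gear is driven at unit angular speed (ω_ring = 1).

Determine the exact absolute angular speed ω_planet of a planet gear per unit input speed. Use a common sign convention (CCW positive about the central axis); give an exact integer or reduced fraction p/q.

N_ring = 38 + 2·19 = 76
38(ω_s−ω_c) = −76(ω_r−ω_c),  ω_s=0, ω_r=1
38(0−ω_c) = −76(1−ω_c)  ⇒  114ω_c = 76  ⇒  ω_c = 2/3
sun–planet: 38·(0−2/3) = −19·(ω_p−ω_c)  ⇒  ω_p−ω_c = −(38/19)·(-2/3) = 4/3
ω_p = 2/3 + 4/3 = 2

2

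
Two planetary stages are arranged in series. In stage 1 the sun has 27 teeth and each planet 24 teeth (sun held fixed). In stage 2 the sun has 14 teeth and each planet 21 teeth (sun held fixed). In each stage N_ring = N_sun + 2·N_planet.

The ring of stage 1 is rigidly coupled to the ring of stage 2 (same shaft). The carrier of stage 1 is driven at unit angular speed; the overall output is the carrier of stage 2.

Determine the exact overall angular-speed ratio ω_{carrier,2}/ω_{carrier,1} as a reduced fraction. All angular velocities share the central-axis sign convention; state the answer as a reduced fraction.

Stage 1: N_ring = 27 + 2·24 = 75
Stage 1: 27(ω_s−ω_c) = −75(ω_r−ω_c),  ω_s=0, ω_c=1
Stage 1: ω_r = 1 − (27/75)(0−1) = 34/25
  ⇒ ω_r¹/ω_c¹ = 34/25
Stage 2: N_ring = 14 + 2·21 = 56
Stage 2: 14(ω_s−ω_c) = −56(ω_r−ω_c),  ω_s=0, ω_r=1
Stage 2: 14(0−ω_c) = −56(1−ω_c)  ⇒  70ω_c = 56  ⇒  ω_c = 4/5
  ⇒ ω_c²/ω_r² = 4/5
Coupling ω_r² = ω_r¹ ⇒ overall = 34/25 × 4/5 = 136/125

136/125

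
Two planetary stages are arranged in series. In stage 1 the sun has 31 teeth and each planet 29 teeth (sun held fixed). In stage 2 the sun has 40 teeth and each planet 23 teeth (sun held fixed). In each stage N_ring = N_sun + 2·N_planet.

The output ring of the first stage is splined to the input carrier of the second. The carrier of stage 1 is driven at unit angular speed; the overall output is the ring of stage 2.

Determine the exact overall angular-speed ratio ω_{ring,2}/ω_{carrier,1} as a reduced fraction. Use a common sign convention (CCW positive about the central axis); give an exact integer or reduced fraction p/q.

Stage 1: N_ring = 31 + 2·29 = 89
Stage 1: 31(ω_s−ω_c) = −89(ω_r−ω_c),  ω_s=0, ω_c=1
Stage 1: ω_r = 1 − (31/89)(0−1) = 120/89
  ⇒ ω_r¹/ω_c¹ = 120/89
Stage 2: N_ring = 40 + 2·23 = 86
Stage 2: 40(ω_s−ω_c) = −86(ω_r−ω_c),  ω_s=0, ω_c=1
Stage 2: ω_r = 1 − (40/86)(0−1) = 63/43
  ⇒ ω_r²/ω_c² = 63/43
Coupling ω_c² = ω_r¹ ⇒ overall = 120/89 × 63/43 = 7560/3827

7560/3827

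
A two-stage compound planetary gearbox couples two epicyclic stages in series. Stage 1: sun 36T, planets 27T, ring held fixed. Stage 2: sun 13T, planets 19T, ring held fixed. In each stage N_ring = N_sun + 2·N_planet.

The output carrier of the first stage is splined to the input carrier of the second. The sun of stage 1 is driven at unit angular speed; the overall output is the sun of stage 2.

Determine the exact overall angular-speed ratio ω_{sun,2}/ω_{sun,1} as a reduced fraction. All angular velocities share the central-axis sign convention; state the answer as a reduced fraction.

128/91

Stage 1: N_ring = 36 + 2·27 = 90
Stage 1: 36(ω_s−ω_c) = −90(ω_r−ω_c),  ω_r=0, ω_s=1
Stage 1: 36(1−ω_c) = −90(0−ω_c)  ⇒  126ω_c = 36  ⇒  ω_c = 2/7
  ⇒ ω_c¹/ω_s¹ = 2/7
Stage 2: N_ring = 13 + 2·19 = 51
Stage 2: 13(ω_s−ω_c) = −51(ω_r−ω_c),  ω_r=0, ω_c=1
Stage 2: ω_s = 1 − (51/13)(0−1) = 64/13
  ⇒ ω_s²/ω_c² = 64/13
Coupling ω_c² = ω_c¹ ⇒ overall = 2/7 × 64/13 = 128/91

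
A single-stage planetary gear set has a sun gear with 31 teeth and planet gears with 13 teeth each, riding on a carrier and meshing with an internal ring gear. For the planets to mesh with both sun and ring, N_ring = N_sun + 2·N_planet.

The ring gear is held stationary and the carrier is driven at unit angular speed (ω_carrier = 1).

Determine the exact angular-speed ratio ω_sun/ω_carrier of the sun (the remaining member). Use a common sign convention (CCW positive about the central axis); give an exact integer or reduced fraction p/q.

N_ring = 31 + 2·13 = 57
31(ω_s−ω_c) = −57(ω_r−ω_c),  ω_r=0, ω_c=1
ω_s = 1 − (57/31)(0−1) = 88/31
ω_s/ω_c = 88/31

88/31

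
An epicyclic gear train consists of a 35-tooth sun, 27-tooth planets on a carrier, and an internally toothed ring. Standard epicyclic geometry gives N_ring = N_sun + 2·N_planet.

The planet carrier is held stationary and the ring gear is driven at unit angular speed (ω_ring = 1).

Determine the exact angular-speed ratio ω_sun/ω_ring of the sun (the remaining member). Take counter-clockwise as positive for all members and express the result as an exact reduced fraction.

N_ring = 35 + 2·27 = 89
35(ω_s−ω_c) = −89(ω_r−ω_c),  ω_c=0, ω_r=1
ω_s = 0 − (89/35)(1−0) = -89/35
ω_s/ω_r = -89/35

-89/35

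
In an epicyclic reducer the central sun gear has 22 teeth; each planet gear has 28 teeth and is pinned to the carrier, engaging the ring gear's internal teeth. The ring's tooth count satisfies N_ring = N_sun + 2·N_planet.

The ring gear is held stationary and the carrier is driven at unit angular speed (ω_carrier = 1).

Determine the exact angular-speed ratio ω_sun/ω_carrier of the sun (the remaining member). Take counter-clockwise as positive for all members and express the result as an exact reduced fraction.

N_ring = 22 + 2·28 = 78
22(ω_s−ω_c) = −78(ω_r−ω_c),  ω_r=0, ω_c=1
ω_s = 1 − (78/22)(0−1) = 50/11
ω_s/ω_c = 50/11

50/11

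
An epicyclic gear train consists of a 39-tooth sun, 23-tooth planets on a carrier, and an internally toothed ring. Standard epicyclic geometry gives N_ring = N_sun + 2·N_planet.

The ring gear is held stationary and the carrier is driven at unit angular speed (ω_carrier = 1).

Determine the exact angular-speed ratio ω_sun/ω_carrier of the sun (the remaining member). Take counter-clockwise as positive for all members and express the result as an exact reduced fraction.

N_ring = 39 + 2·23 = 85
39(ω_s−ω_c) = −85(ω_r−ω_c),  ω_r=0, ω_c=1
ω_s = 1 − (85/39)(0−1) = 124/39
ω_s/ω_c = 124/39

124/39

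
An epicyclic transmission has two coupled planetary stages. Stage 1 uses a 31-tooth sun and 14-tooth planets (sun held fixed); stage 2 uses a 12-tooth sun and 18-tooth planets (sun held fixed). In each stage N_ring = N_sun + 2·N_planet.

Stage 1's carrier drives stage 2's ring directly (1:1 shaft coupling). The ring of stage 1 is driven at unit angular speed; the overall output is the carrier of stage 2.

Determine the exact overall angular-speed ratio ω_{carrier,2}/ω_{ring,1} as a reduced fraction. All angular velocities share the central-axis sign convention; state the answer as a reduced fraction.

118/225

Stage 1: N_ring = 31 + 2·14 = 59
Stage 1: 31(ω_s−ω_c) = −59(ω_r−ω_c),  ω_s=0, ω_r=1
Stage 1: 31(0−ω_c) = −59(1−ω_c)  ⇒  90ω_c = 59  ⇒  ω_c = 59/90
  ⇒ ω_c¹/ω_r¹ = 59/90
Stage 2: N_ring = 12 + 2·18 = 48
Stage 2: 12(ω_s−ω_c) = −48(ω_r−ω_c),  ω_s=0, ω_r=1
Stage 2: 12(0−ω_c) = −48(1−ω_c)  ⇒  60ω_c = 48  ⇒  ω_c = 4/5
  ⇒ ω_c²/ω_r² = 4/5
Coupling ω_r² = ω_c¹ ⇒ overall = 59/90 × 4/5 = 118/225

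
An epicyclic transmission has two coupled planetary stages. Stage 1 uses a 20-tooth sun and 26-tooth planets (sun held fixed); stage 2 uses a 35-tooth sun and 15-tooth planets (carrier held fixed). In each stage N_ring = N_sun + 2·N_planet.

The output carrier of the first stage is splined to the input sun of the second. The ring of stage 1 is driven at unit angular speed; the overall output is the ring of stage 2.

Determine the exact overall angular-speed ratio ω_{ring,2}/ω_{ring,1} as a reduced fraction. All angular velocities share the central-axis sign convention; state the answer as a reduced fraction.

Stage 1: N_ring = 20 + 2·26 = 72
Stage 1: 20(ω_s−ω_c) = −72(ω_r−ω_c),  ω_s=0, ω_r=1
Stage 1: 20(0−ω_c) = −72(1−ω_c)  ⇒  92ω_c = 72  ⇒  ω_c = 18/23
  ⇒ ω_c¹/ω_r¹ = 18/23
Stage 2: N_ring = 35 + 2·15 = 65
Stage 2: 35(ω_s−ω_c) = −65(ω_r−ω_c),  ω_c=0, ω_s=1
Stage 2: ω_r = 0 − (35/65)(1−0) = -7/13
  ⇒ ω_r²/ω_s² = -7/13
Coupling ω_s² = ω_c¹ ⇒ overall = 18/23 × -7/13 = -126/299

-126/299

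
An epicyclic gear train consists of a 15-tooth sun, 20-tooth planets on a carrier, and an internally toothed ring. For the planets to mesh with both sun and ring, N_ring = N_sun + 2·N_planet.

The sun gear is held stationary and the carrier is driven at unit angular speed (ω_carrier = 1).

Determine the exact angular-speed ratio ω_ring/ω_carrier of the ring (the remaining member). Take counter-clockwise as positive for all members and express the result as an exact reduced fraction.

N_ring = 15 + 2·20 = 55
15(ω_s−ω_c) = −55(ω_r−ω_c),  ω_s=0, ω_c=1
ω_r = 1 − (15/55)(0−1) = 14/11
ω_r/ω_c = 14/11

14/11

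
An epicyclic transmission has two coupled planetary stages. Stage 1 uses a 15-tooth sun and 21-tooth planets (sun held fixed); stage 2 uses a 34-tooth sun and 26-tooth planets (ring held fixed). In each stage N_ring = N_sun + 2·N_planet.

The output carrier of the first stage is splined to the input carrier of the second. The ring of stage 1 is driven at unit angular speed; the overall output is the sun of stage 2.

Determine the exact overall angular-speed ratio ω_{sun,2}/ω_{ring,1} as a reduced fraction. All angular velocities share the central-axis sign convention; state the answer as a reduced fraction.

Stage 1: N_ring = 15 + 2·21 = 57
Stage 1: 15(ω_s−ω_c) = −57(ω_r−ω_c),  ω_s=0, ω_r=1
Stage 1: 15(0−ω_c) = −57(1−ω_c)  ⇒  72ω_c = 57  ⇒  ω_c = 19/24
  ⇒ ω_c¹/ω_r¹ = 19/24
Stage 2: N_ring = 34 + 2·26 = 86
Stage 2: 34(ω_s−ω_c) = −86(ω_r−ω_c),  ω_r=0, ω_c=1
Stage 2: ω_s = 1 − (86/34)(0−1) = 60/17
  ⇒ ω_s²/ω_c² = 60/17
Coupling ω_c² = ω_c¹ ⇒ overall = 19/24 × 60/17 = 95/34

95/34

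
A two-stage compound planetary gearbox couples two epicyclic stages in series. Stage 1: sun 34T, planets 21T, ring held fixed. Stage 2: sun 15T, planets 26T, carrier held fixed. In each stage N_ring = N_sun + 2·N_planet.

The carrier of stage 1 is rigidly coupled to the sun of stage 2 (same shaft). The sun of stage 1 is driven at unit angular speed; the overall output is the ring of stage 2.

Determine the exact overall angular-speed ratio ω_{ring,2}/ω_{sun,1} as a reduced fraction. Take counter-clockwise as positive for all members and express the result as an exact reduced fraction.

-51/737

Stage 1: N_ring = 34 + 2·21 = 76
Stage 1: 34(ω_s−ω_c) = −76(ω_r−ω_c),  ω_r=0, ω_s=1
Stage 1: 34(1−ω_c) = −76(0−ω_c)  ⇒  110ω_c = 34  ⇒  ω_c = 17/55
  ⇒ ω_c¹/ω_s¹ = 17/55
Stage 2: N_ring = 15 + 2·26 = 67
Stage 2: 15(ω_s−ω_c) = −67(ω_r−ω_c),  ω_c=0, ω_s=1
Stage 2: ω_r = 0 − (15/67)(1−0) = -15/67
  ⇒ ω_r²/ω_s² = -15/67
Coupling ω_s² = ω_c¹ ⇒ overall = 17/55 × -15/67 = -51/737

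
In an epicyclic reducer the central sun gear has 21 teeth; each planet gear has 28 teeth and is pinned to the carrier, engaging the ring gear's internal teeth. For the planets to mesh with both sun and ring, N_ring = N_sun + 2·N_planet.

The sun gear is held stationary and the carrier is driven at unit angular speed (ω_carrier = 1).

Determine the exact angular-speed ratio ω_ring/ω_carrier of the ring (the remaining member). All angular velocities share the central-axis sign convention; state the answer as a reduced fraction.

N_ring = 21 + 2·28 = 77
21(ω_s−ω_c) = −77(ω_r−ω_c),  ω_s=0, ω_c=1
ω_r = 1 − (21/77)(0−1) = 14/11
ω_r/ω_c = 14/11

14/11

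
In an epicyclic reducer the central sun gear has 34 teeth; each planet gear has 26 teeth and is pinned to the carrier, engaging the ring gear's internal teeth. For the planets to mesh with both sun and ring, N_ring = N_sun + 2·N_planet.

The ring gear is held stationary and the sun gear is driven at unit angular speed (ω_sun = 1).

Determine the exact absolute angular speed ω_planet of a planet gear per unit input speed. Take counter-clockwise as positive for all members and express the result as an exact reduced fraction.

N_ring = 34 + 2·26 = 86
34(ω_s−ω_c) = −86(ω_r−ω_c),  ω_r=0, ω_s=1
34(1−ω_c) = −86(0−ω_c)  ⇒  120ω_c = 34  ⇒  ω_c = 17/60
sun–planet: 34·(1−17/60) = −26·(ω_p−ω_c)  ⇒  ω_p−ω_c = −(34/26)·(43/60) = -731/780
ω_p = 17/60 − 731/780 = -17/26

-17/26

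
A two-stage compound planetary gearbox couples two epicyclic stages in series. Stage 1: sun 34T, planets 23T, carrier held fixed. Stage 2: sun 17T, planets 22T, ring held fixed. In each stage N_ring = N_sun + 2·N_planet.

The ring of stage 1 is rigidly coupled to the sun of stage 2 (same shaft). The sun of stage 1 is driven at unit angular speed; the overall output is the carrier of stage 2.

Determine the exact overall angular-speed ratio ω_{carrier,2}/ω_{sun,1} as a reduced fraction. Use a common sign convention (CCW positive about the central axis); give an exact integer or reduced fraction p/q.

Stage 1: N_ring = 34 + 2·23 = 80
Stage 1: 34(ω_s−ω_c) = −80(ω_r−ω_c),  ω_c=0, ω_s=1
Stage 1: ω_r = 0 − (34/80)(1−0) = -17/40
  ⇒ ω_r¹/ω_s¹ = -17/40
Stage 2: N_ring = 17 + 2·22 = 61
Stage 2: 17(ω_s−ω_c) = −61(ω_r−ω_c),  ω_r=0, ω_s=1
Stage 2: 17(1−ω_c) = −61(0−ω_c)  ⇒  78ω_c = 17  ⇒  ω_c = 17/78
  ⇒ ω_c²/ω_s² = 17/78
Coupling ω_s² = ω_r¹ ⇒ overall = -17/40 × 17/78 = -289/3120

-289/3120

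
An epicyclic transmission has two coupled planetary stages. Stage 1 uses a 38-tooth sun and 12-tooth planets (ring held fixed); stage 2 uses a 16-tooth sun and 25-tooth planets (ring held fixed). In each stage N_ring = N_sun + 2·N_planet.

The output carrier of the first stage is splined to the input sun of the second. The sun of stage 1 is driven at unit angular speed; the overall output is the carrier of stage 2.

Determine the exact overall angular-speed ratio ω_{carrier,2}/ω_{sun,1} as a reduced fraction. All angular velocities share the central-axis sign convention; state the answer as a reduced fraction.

76/1025

Stage 1: N_ring = 38 + 2·12 = 62
Stage 1: 38(ω_s−ω_c) = −62(ω_r−ω_c),  ω_r=0, ω_s=1
Stage 1: 38(1−ω_c) = −62(0−ω_c)  ⇒  100ω_c = 38  ⇒  ω_c = 19/50
  ⇒ ω_c¹/ω_s¹ = 19/50
Stage 2: N_ring = 16 + 2·25 = 66
Stage 2: 16(ω_s−ω_c) = −66(ω_r−ω_c),  ω_r=0, ω_s=1
Stage 2: 16(1−ω_c) = −66(0−ω_c)  ⇒  82ω_c = 16  ⇒  ω_c = 8/41
  ⇒ ω_c²/ω_s² = 8/41
Coupling ω_s² = ω_c¹ ⇒ overall = 19/50 × 8/41 = 76/1025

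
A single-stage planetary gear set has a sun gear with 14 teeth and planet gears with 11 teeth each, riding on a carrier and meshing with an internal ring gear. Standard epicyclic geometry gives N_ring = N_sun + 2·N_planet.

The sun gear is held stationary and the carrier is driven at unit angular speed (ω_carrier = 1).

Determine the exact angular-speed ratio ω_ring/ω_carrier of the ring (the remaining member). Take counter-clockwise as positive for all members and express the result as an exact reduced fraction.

25/18

N_ring = 14 + 2·11 = 36
14(ω_s−ω_c) = −36(ω_r−ω_c),  ω_s=0, ω_c=1
ω_r = 1 − (14/36)(0−1) = 25/18
ω_r/ω_c = 25/18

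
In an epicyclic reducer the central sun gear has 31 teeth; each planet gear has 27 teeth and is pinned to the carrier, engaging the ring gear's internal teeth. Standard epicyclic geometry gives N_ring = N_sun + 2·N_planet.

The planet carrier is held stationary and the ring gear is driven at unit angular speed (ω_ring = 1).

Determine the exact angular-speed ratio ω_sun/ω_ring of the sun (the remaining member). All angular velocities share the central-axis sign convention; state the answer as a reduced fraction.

N_ring = 31 + 2·27 = 85
31(ω_s−ω_c) = −85(ω_r−ω_c),  ω_c=0, ω_r=1
ω_s = 0 − (85/31)(1−0) = -85/31
ω_s/ω_r = -85/31

-85/31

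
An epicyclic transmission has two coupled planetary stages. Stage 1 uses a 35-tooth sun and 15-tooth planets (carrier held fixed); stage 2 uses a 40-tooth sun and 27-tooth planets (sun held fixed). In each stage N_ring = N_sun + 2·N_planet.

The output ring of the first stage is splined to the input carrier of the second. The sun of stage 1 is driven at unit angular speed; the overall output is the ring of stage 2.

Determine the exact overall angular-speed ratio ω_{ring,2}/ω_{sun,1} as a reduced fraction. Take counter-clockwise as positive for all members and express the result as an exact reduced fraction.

-469/611

Stage 1: N_ring = 35 + 2·15 = 65
Stage 1: 35(ω_s−ω_c) = −65(ω_r−ω_c),  ω_c=0, ω_s=1
Stage 1: ω_r = 0 − (35/65)(1−0) = -7/13
  ⇒ ω_r¹/ω_s¹ = -7/13
Stage 2: N_ring = 40 + 2·27 = 94
Stage 2: 40(ω_s−ω_c) = −94(ω_r−ω_c),  ω_s=0, ω_c=1
Stage 2: ω_r = 1 − (40/94)(0−1) = 67/47
  ⇒ ω_r²/ω_c² = 67/47
Coupling ω_c² = ω_r¹ ⇒ overall = -7/13 × 67/47 = -469/611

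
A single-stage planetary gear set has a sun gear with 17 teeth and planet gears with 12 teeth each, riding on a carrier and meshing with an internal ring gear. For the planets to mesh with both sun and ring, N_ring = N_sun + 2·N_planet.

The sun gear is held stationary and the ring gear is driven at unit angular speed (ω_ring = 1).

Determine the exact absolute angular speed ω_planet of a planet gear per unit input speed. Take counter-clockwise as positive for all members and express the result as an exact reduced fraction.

N_ring = 17 + 2·12 = 41
17(ω_s−ω_c) = −41(ω_r−ω_c),  ω_s=0, ω_r=1
17(0−ω_c) = −41(1−ω_c)  ⇒  58ω_c = 41  ⇒  ω_c = 41/58
sun–planet: 17·(0−41/58) = −12·(ω_p−ω_c)  ⇒  ω_p−ω_c = −(17/12)·(-41/58) = 697/696
ω_p = 41/58 + 697/696 = 41/24

41/24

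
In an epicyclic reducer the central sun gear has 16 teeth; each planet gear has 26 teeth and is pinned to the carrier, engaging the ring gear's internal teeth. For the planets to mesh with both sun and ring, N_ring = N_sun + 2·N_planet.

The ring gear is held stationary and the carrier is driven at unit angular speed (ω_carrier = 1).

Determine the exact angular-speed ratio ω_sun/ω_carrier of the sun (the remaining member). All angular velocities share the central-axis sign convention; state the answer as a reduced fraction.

21/4

N_ring = 16 + 2·26 = 68
16(ω_s−ω_c) = −68(ω_r−ω_c),  ω_r=0, ω_c=1
ω_s = 1 − (68/16)(0−1) = 21/4
ω_s/ω_c = 21/4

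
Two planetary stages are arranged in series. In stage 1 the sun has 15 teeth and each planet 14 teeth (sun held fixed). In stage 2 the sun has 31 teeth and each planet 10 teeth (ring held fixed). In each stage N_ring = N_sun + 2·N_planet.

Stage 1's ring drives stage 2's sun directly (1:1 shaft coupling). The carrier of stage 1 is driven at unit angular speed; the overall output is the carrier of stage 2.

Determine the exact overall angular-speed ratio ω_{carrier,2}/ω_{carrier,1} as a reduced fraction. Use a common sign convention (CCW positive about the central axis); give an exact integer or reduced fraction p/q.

899/1763

Stage 1: N_ring = 15 + 2·14 = 43
Stage 1: 15(ω_s−ω_c) = −43(ω_r−ω_c),  ω_s=0, ω_c=1
Stage 1: ω_r = 1 − (15/43)(0−1) = 58/43
  ⇒ ω_r¹/ω_c¹ = 58/43
Stage 2: N_ring = 31 + 2·10 = 51
Stage 2: 31(ω_s−ω_c) = −51(ω_r−ω_c),  ω_r=0, ω_s=1
Stage 2: 31(1−ω_c) = −51(0−ω_c)  ⇒  82ω_c = 31  ⇒  ω_c = 31/82
  ⇒ ω_c²/ω_s² = 31/82
Coupling ω_s² = ω_r¹ ⇒ overall = 58/43 × 31/82 = 899/1763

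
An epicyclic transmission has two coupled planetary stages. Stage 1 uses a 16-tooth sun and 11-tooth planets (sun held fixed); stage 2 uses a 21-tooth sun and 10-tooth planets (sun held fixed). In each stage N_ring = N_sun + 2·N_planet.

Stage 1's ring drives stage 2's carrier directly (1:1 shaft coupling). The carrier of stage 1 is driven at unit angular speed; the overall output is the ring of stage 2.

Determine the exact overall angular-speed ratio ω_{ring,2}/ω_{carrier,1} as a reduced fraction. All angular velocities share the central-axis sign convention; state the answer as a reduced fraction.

1674/779

Stage 1: N_ring = 16 + 2·11 = 38
Stage 1: 16(ω_s−ω_c) = −38(ω_r−ω_c),  ω_s=0, ω_c=1
Stage 1: ω_r = 1 − (16/38)(0−1) = 27/19
  ⇒ ω_r¹/ω_c¹ = 27/19
Stage 2: N_ring = 21 + 2·10 = 41
Stage 2: 21(ω_s−ω_c) = −41(ω_r−ω_c),  ω_s=0, ω_c=1
Stage 2: ω_r = 1 − (21/41)(0−1) = 62/41
  ⇒ ω_r²/ω_c² = 62/41
Coupling ω_c² = ω_r¹ ⇒ overall = 27/19 × 62/41 = 1674/779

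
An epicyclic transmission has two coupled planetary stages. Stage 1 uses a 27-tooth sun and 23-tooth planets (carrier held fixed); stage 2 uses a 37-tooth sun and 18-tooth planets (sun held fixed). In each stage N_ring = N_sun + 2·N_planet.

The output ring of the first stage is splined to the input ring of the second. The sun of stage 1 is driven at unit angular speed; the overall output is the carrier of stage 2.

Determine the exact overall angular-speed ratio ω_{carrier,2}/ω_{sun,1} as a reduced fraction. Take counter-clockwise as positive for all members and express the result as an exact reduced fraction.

-27/110

Stage 1: N_ring = 27 + 2·23 = 73
Stage 1: 27(ω_s−ω_c) = −73(ω_r−ω_c),  ω_c=0, ω_s=1
Stage 1: ω_r = 0 − (27/73)(1−0) = -27/73
  ⇒ ω_r¹/ω_s¹ = -27/73
Stage 2: N_ring = 37 + 2·18 = 73
Stage 2: 37(ω_s−ω_c) = −73(ω_r−ω_c),  ω_s=0, ω_r=1
Stage 2: 37(0−ω_c) = −73(1−ω_c)  ⇒  110ω_c = 73  ⇒  ω_c = 73/110
  ⇒ ω_c²/ω_r² = 73/110
Coupling ω_r² = ω_r¹ ⇒ overall = -27/73 × 73/110 = -27/110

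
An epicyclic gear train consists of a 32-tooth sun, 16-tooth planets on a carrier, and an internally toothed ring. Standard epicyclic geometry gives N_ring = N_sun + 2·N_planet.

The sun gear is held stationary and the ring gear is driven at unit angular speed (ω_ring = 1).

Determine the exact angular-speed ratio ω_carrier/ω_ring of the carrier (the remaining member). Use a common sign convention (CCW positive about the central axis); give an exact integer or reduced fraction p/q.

N_ring = 32 + 2·16 = 64
32(ω_s−ω_c) = −64(ω_r−ω_c),  ω_s=0, ω_r=1
32(0−ω_c) = −64(1−ω_c)  ⇒  96ω_c = 64  ⇒  ω_c = 2/3
ω_c/ω_r = 2/3

2/3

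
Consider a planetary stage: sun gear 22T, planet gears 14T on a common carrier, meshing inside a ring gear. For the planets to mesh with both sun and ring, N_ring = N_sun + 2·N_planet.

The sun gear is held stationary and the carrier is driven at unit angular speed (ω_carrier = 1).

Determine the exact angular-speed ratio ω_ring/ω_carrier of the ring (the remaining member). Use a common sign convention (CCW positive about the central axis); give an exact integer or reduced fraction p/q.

N_ring = 22 + 2·14 = 50
22(ω_s−ω_c) = −50(ω_r−ω_c),  ω_s=0, ω_c=1
ω_r = 1 − (22/50)(0−1) = 36/25
ω_r/ω_c = 36/25

36/25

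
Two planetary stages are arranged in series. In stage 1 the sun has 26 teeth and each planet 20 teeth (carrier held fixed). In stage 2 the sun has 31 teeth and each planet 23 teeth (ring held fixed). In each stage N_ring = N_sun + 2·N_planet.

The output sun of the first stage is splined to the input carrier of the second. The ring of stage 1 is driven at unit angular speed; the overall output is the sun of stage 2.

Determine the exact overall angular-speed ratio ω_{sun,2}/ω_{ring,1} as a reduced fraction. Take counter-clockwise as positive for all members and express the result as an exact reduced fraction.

-3564/403

Stage 1: N_ring = 26 + 2·20 = 66
Stage 1: 26(ω_s−ω_c) = −66(ω_r−ω_c),  ω_c=0, ω_r=1
Stage 1: ω_s = 0 − (66/26)(1−0) = -33/13
  ⇒ ω_s¹/ω_r¹ = -33/13
Stage 2: N_ring = 31 + 2·23 = 77
Stage 2: 31(ω_s−ω_c) = −77(ω_r−ω_c),  ω_r=0, ω_c=1
Stage 2: ω_s = 1 − (77/31)(0−1) = 108/31
  ⇒ ω_s²/ω_c² = 108/31
Coupling ω_c² = ω_s¹ ⇒ overall = -33/13 × 108/31 = -3564/403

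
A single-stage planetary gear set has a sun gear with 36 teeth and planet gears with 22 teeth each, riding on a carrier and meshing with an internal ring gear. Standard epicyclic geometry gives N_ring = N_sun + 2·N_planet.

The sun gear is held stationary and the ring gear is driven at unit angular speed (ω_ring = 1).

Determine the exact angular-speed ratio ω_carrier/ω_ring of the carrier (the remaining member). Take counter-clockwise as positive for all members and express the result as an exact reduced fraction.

20/29

N_ring = 36 + 2·22 = 80
36(ω_s−ω_c) = −80(ω_r−ω_c),  ω_s=0, ω_r=1
36(0−ω_c) = −80(1−ω_c)  ⇒  116ω_c = 80  ⇒  ω_c = 20/29
ω_c/ω_r = 20/29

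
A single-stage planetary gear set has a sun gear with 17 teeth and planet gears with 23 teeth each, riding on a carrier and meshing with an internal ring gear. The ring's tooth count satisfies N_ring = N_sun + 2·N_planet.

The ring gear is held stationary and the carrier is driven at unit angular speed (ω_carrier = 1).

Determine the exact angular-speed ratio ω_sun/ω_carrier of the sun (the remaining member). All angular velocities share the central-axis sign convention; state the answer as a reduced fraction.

80/17

N_ring = 17 + 2·23 = 63
17(ω_s−ω_c) = −63(ω_r−ω_c),  ω_r=0, ω_c=1
ω_s = 1 − (63/17)(0−1) = 80/17
ω_s/ω_c = 80/17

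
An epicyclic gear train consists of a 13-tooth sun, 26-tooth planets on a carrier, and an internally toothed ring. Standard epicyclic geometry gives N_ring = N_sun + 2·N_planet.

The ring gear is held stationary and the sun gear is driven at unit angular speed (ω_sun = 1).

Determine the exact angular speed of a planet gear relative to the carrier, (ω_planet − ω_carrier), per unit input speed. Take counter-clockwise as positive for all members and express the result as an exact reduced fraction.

N_ring = 13 + 2·26 = 65
13(ω_s−ω_c) = −65(ω_r−ω_c),  ω_r=0, ω_s=1
13(1−ω_c) = −65(0−ω_c)  ⇒  78ω_c = 13  ⇒  ω_c = 1/6
sun–planet: 13·(1−1/6) = −26·(ω_p−ω_c)  ⇒  ω_p−ω_c = −(13/26)·(5/6) = -5/12

-5/12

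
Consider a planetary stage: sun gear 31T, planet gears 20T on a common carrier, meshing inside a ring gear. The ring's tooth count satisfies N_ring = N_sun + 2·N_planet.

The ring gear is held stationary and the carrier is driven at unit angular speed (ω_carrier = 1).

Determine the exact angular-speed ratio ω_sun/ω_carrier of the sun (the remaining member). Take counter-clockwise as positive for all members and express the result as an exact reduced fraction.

102/31

N_ring = 31 + 2·20 = 71
31(ω_s−ω_c) = −71(ω_r−ω_c),  ω_r=0, ω_c=1
ω_s = 1 − (71/31)(0−1) = 102/31
ω_s/ω_c = 102/31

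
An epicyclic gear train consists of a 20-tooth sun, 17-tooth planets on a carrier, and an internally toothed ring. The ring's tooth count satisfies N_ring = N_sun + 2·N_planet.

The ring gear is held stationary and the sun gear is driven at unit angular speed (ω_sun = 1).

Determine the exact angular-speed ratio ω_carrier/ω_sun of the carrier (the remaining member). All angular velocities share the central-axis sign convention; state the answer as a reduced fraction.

N_ring = 20 + 2·17 = 54
20(ω_s−ω_c) = −54(ω_r−ω_c),  ω_r=0, ω_s=1
20(1−ω_c) = −54(0−ω_c)  ⇒  74ω_c = 20  ⇒  ω_c = 10/37
ω_c/ω_s = 10/37

10/37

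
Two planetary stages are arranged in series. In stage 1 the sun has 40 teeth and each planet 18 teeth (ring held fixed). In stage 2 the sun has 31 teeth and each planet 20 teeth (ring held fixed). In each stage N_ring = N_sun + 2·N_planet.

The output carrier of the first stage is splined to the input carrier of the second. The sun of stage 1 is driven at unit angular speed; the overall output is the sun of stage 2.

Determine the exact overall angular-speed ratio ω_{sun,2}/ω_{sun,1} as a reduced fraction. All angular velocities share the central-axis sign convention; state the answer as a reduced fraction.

1020/899

Stage 1: N_ring = 40 + 2·18 = 76
Stage 1: 40(ω_s−ω_c) = −76(ω_r−ω_c),  ω_r=0, ω_s=1
Stage 1: 40(1−ω_c) = −76(0−ω_c)  ⇒  116ω_c = 40  ⇒  ω_c = 10/29
  ⇒ ω_c¹/ω_s¹ = 10/29
Stage 2: N_ring = 31 + 2·20 = 71
Stage 2: 31(ω_s−ω_c) = −71(ω_r−ω_c),  ω_r=0, ω_c=1
Stage 2: ω_s = 1 − (71/31)(0−1) = 102/31
  ⇒ ω_s²/ω_c² = 102/31
Coupling ω_c² = ω_c¹ ⇒ overall = 10/29 × 102/31 = 1020/899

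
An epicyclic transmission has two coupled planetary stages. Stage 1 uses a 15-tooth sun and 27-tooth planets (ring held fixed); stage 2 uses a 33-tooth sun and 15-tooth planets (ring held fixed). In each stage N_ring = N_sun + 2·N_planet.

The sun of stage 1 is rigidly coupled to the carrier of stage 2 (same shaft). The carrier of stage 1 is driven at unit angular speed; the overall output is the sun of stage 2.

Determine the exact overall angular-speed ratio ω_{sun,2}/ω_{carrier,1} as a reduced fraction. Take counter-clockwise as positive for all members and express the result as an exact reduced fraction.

896/55

Stage 1: N_ring = 15 + 2·27 = 69
Stage 1: 15(ω_s−ω_c) = −69(ω_r−ω_c),  ω_r=0, ω_c=1
Stage 1: ω_s = 1 − (69/15)(0−1) = 28/5
  ⇒ ω_s¹/ω_c¹ = 28/5
Stage 2: N_ring = 33 + 2·15 = 63
Stage 2: 33(ω_s−ω_c) = −63(ω_r−ω_c),  ω_r=0, ω_c=1
Stage 2: ω_s = 1 − (63/33)(0−1) = 32/11
  ⇒ ω_s²/ω_c² = 32/11
Coupling ω_c² = ω_s¹ ⇒ overall = 28/5 × 32/11 = 896/55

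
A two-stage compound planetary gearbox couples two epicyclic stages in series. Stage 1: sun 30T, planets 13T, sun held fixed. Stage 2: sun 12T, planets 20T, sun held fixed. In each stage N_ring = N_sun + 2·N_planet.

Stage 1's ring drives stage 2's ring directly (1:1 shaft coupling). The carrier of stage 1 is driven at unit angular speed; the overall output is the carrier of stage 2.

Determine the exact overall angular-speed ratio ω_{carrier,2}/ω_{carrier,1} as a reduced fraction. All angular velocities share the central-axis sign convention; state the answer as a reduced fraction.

Stage 1: N_ring = 30 + 2·13 = 56
Stage 1: 30(ω_s−ω_c) = −56(ω_r−ω_c),  ω_s=0, ω_c=1
Stage 1: ω_r = 1 − (30/56)(0−1) = 43/28
  ⇒ ω_r¹/ω_c¹ = 43/28
Stage 2: N_ring = 12 + 2·20 = 52
Stage 2: 12(ω_s−ω_c) = −52(ω_r−ω_c),  ω_s=0, ω_r=1
Stage 2: 12(0−ω_c) = −52(1−ω_c)  ⇒  64ω_c = 52  ⇒  ω_c = 13/16
  ⇒ ω_c²/ω_r² = 13/16
Coupling ω_r² = ω_r¹ ⇒ overall = 43/28 × 13/16 = 559/448

559/448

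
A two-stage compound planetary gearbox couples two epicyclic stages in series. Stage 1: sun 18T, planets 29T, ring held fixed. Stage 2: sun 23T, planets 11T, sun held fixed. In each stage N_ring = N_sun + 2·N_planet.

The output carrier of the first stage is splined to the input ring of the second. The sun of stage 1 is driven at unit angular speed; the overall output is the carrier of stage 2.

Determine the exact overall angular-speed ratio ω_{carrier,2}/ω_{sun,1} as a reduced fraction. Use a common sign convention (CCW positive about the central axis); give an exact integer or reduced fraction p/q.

405/3196

Stage 1: N_ring = 18 + 2·29 = 76
Stage 1: 18(ω_s−ω_c) = −76(ω_r−ω_c),  ω_r=0, ω_s=1
Stage 1: 18(1−ω_c) = −76(0−ω_c)  ⇒  94ω_c = 18  ⇒  ω_c = 9/47
  ⇒ ω_c¹/ω_s¹ = 9/47
Stage 2: N_ring = 23 + 2·11 = 45
Stage 2: 23(ω_s−ω_c) = −45(ω_r−ω_c),  ω_s=0, ω_r=1
Stage 2: 23(0−ω_c) = −45(1−ω_c)  ⇒  68ω_c = 45  ⇒  ω_c = 45/68
  ⇒ ω_c²/ω_r² = 45/68
Coupling ω_r² = ω_c¹ ⇒ overall = 9/47 × 45/68 = 405/3196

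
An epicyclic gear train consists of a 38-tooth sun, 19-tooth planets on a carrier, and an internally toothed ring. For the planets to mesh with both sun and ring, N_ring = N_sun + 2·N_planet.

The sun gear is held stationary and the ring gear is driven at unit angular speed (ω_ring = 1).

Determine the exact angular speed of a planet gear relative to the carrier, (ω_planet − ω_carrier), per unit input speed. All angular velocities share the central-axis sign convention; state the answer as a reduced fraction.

4/3

N_ring = 38 + 2·19 = 76
38(ω_s−ω_c) = −76(ω_r−ω_c),  ω_s=0, ω_r=1
38(0−ω_c) = −76(1−ω_c)  ⇒  114ω_c = 76  ⇒  ω_c = 2/3
sun–planet: 38·(0−2/3) = −19·(ω_p−ω_c)  ⇒  ω_p−ω_c = −(38/19)·(-2/3) = 4/3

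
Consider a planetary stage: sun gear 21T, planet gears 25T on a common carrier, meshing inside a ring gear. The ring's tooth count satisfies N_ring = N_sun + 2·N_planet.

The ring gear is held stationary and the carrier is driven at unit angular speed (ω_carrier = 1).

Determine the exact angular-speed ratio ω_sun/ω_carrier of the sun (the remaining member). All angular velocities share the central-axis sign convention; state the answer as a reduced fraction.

92/21

N_ring = 21 + 2·25 = 71
21(ω_s−ω_c) = −71(ω_r−ω_c),  ω_r=0, ω_c=1
ω_s = 1 − (71/21)(0−1) = 92/21
ω_s/ω_c = 92/21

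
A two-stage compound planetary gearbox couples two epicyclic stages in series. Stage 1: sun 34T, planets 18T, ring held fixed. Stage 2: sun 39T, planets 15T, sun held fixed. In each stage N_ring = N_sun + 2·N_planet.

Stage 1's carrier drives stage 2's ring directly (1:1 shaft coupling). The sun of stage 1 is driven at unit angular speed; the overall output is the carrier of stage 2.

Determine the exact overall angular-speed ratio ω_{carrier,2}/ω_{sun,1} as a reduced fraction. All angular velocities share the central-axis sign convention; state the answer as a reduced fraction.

391/1872

Stage 1: N_ring = 34 + 2·18 = 70
Stage 1: 34(ω_s−ω_c) = −70(ω_r−ω_c),  ω_r=0, ω_s=1
Stage 1: 34(1−ω_c) = −70(0−ω_c)  ⇒  104ω_c = 34  ⇒  ω_c = 17/52
  ⇒ ω_c¹/ω_s¹ = 17/52
Stage 2: N_ring = 39 + 2·15 = 69
Stage 2: 39(ω_s−ω_c) = −69(ω_r−ω_c),  ω_s=0, ω_r=1
Stage 2: 39(0−ω_c) = −69(1−ω_c)  ⇒  108ω_c = 69  ⇒  ω_c = 23/36
  ⇒ ω_c²/ω_r² = 23/36
Coupling ω_r² = ω_c¹ ⇒ overall = 17/52 × 23/36 = 391/1872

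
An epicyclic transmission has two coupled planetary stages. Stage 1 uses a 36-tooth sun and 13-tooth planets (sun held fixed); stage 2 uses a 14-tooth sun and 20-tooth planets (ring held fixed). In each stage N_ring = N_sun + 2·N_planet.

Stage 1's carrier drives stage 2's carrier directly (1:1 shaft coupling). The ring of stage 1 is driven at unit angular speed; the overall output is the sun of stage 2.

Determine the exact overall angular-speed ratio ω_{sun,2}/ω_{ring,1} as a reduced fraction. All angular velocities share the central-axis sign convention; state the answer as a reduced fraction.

1054/343

Stage 1: N_ring = 36 + 2·13 = 62
Stage 1: 36(ω_s−ω_c) = −62(ω_r−ω_c),  ω_s=0, ω_r=1
Stage 1: 36(0−ω_c) = −62(1−ω_c)  ⇒  98ω_c = 62  ⇒  ω_c = 31/49
  ⇒ ω_c¹/ω_r¹ = 31/49
Stage 2: N_ring = 14 + 2·20 = 54
Stage 2: 14(ω_s−ω_c) = −54(ω_r−ω_c),  ω_r=0, ω_c=1
Stage 2: ω_s = 1 − (54/14)(0−1) = 34/7
  ⇒ ω_s²/ω_c² = 34/7
Coupling ω_c² = ω_c¹ ⇒ overall = 31/49 × 34/7 = 1054/343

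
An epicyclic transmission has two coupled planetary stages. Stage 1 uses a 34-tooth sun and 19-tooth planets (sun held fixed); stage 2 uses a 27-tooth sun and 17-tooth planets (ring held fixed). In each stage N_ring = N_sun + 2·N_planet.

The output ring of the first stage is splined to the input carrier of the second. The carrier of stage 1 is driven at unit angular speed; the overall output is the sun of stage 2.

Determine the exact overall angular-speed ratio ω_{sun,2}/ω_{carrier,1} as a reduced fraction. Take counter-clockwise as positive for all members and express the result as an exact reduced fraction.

Stage 1: N_ring = 34 + 2·19 = 72
Stage 1: 34(ω_s−ω_c) = −72(ω_r−ω_c),  ω_s=0, ω_c=1
Stage 1: ω_r = 1 − (34/72)(0−1) = 53/36
  ⇒ ω_r¹/ω_c¹ = 53/36
Stage 2: N_ring = 27 + 2·17 = 61
Stage 2: 27(ω_s−ω_c) = −61(ω_r−ω_c),  ω_r=0, ω_c=1
Stage 2: ω_s = 1 − (61/27)(0−1) = 88/27
  ⇒ ω_s²/ω_c² = 88/27
Coupling ω_c² = ω_r¹ ⇒ overall = 53/36 × 88/27 = 1166/243

1166/243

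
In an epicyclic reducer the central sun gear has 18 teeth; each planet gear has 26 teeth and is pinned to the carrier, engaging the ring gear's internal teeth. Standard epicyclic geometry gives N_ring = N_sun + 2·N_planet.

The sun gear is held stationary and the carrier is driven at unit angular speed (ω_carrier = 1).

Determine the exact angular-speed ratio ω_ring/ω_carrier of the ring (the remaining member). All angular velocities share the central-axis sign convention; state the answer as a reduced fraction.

44/35

N_ring = 18 + 2·26 = 70
18(ω_s−ω_c) = −70(ω_r−ω_c),  ω_s=0, ω_c=1
ω_r = 1 − (18/70)(0−1) = 44/35
ω_r/ω_c = 44/35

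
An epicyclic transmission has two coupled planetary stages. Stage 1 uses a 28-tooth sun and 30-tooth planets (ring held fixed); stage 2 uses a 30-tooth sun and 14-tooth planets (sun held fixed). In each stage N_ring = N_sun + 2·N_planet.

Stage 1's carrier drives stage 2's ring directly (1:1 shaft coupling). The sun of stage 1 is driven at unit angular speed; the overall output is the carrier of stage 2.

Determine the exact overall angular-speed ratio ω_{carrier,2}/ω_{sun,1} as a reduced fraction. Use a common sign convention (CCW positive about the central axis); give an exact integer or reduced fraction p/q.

Stage 1: N_ring = 28 + 2·30 = 88
Stage 1: 28(ω_s−ω_c) = −88(ω_r−ω_c),  ω_r=0, ω_s=1
Stage 1: 28(1−ω_c) = −88(0−ω_c)  ⇒  116ω_c = 28  ⇒  ω_c = 7/29
  ⇒ ω_c¹/ω_s¹ = 7/29
Stage 2: N_ring = 30 + 2·14 = 58
Stage 2: 30(ω_s−ω_c) = −58(ω_r−ω_c),  ω_s=0, ω_r=1
Stage 2: 30(0−ω_c) = −58(1−ω_c)  ⇒  88ω_c = 58  ⇒  ω_c = 29/44
  ⇒ ω_c²/ω_r² = 29/44
Coupling ω_r² = ω_c¹ ⇒ overall = 7/29 × 29/44 = 7/44

7/44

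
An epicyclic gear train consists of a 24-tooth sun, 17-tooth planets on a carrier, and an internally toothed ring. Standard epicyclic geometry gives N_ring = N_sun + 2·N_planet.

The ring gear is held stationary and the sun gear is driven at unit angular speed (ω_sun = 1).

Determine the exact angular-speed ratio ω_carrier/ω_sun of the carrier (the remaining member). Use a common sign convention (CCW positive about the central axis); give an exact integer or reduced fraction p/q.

12/41

N_ring = 24 + 2·17 = 58
24(ω_s−ω_c) = −58(ω_r−ω_c),  ω_r=0, ω_s=1
24(1−ω_c) = −58(0−ω_c)  ⇒  82ω_c = 24  ⇒  ω_c = 12/41
ω_c/ω_s = 12/41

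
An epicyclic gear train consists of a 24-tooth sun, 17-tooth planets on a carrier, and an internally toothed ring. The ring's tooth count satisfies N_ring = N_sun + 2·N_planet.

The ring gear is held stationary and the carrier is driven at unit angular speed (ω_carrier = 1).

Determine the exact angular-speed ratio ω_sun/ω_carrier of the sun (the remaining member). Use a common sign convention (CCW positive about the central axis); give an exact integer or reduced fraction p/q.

N_ring = 24 + 2·17 = 58
24(ω_s−ω_c) = −58(ω_r−ω_c),  ω_r=0, ω_c=1
ω_s = 1 − (58/24)(0−1) = 41/12
ω_s/ω_c = 41/12

41/12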